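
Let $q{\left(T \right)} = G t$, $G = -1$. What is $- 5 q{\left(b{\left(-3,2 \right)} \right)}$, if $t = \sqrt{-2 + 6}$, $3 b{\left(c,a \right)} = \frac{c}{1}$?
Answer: $10$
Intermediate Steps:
$b{\left(c,a \right)} = \frac{c}{3}$ ($b{\left(c,a \right)} = \frac{c 1^{-1}}{3} = \frac{c 1}{3} = \frac{c}{3}$)
$t = 2$ ($t = \sqrt{4} = 2$)
$q{\left(T \right)} = -2$ ($q{\left(T \right)} = \left(-1\right) 2 = -2$)
$- 5 q{\left(b{\left(-3,2 \right)} \right)} = \left(-5\right) \left(-2\right) = 10$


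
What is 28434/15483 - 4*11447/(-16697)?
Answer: 394566034/86173217 ≈ 4.5788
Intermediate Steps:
28434/15483 - 4*11447/(-16697) = 28434*(1/15483) - 45788*(-1/16697) = 9478/5161 + 45788/16697 = 394566034/86173217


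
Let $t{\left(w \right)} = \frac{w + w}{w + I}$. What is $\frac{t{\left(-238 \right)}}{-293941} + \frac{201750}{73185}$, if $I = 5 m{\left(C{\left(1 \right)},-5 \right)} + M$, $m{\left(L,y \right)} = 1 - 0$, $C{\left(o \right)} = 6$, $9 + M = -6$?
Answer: $\frac{245116819299}{88916564618} \approx 2.7567$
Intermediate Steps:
$M = -15$ ($M = -9 - 6 = -15$)
$m{\left(L,y \right)} = 1$ ($m{\left(L,y \right)} = 1 + 0 = 1$)
$I = -10$ ($I = 5 \cdot 1 - 15 = 5 - 15 = -10$)
$t{\left(w \right)} = \frac{2 w}{-10 + w}$ ($t{\left(w \right)} = \frac{w + w}{w - 10} = \frac{2 w}{-10 + w}$)
$\frac{t{\left(-238 \right)}}{-293941} + \frac{201750}{73185} = \frac{2 \left(-238\right) \frac{1}{-10 - 238}}{-293941} + \frac{201750}{73185} = 2 \left(-238\right) \frac{1}{-248} \left(- \frac{1}{293941}\right) + 201750 \cdot \frac{1}{73185} = 2 \left(-238\right) \left(- \frac{1}{248}\right) \left(- \frac{1}{293941}\right) + \frac{13450}{4879} = \frac{119}{62} \left(- \frac{1}{293941}\right) + \frac{13450}{4879} = - \frac{119}{18224342} + \frac{13450}{4879} = \frac{245116819299}{88916564618}$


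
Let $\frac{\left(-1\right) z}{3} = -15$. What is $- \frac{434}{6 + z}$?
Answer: $- \frac{434}{51} \approx -8.5098$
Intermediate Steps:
$z = 45$ ($z = \left(-3\right) \left(-15\right) = 45$)
$- \frac{434}{6 + z} = - \frac{434}{6 + 45} = - \frac{434}{51}$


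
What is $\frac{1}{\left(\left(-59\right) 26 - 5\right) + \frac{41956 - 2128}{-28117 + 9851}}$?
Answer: $- \frac{9133}{14075601} \approx -0.00064885$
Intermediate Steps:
$\frac{1}{\left(\left(-59\right) 26 - 5\right) + \frac{41956 - 2128}{-28117 + 9851}} = \frac{1}{\left(-1534 - 5\right) + \frac{39828}{-18266}} = \frac{1}{-1539 + 39828 \left(- \frac{1}{18266}\right)} = \frac{1}{-1539 - \frac{19914}{9133}} = \frac{1}{- \frac{14075601}{9133}} = - \frac{9133}{14075601}$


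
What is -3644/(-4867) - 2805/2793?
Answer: -1158081/4531177 ≈ -0.25558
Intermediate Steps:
-3644/(-4867) - 2805/2793 = -3644*(-1/4867) - 2805*1/2793 = 3644/4867 - 935/931 = -1158081/4531177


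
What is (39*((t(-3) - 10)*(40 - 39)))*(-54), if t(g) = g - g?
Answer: 21060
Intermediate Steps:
t(g) = 0
(39*((t(-3) - 10)*(40 - 39)))*(-54) = (39*((0 - 10)*(40 - 39)))*(-54) = (39*(-10*1))*(-54) = (39*(-10))*(-54) = -390*(-54) = 21060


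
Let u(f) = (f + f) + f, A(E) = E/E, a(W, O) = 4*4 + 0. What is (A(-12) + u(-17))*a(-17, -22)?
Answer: -800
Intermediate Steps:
a(W, O) = 16 (a(W, O) = 16 + 0 = 16)
A(E) = 1
u(f) = 3*f (u(f) = 2*f + f = 3*f)
(A(-12) + u(-17))*a(-17, -22) = (1 + 3*(-17))*16 = (1 - 51)*16 = -50*16 = -800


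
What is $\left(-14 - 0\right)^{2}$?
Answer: $196$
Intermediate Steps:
$\left(-14 - 0\right)^{2} = \left(-14 + 0\right)^{2} = \left(-14\right)^{2} = 196$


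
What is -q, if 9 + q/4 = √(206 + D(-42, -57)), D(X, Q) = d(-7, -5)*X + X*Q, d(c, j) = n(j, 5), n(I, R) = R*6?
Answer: 36 - 8*√335 ≈ -110.42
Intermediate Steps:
n(I, R) = 6*R
d(c, j) = 30 (d(c, j) = 6*5 = 30)
D(X, Q) = 30*X + Q*X (D(X, Q) = 30*X + X*Q = 30*X + Q*X)
q = -36 + 8*√335 (q = -36 + 4*√(206 - 42*(30 - 57)) = -36 + 4*√(206 - 42*(-27)) = -36 + 4*√(206 + 1134) = -36 + 4*√1340 = -36 + 4*(2*√335) = -36 + 8*√335 ≈ 110.42)
-q = -(-36 + 8*√335) = 36 - 8*√335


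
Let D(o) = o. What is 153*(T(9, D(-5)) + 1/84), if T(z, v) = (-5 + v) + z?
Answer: -4233/28 ≈ -151.18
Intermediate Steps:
T(z, v) = -5 + v + z
153*(T(9, D(-5)) + 1/84) = 153*((-5 - 5 + 9) + 1/84) = 153*(-1 + 1/84) = 153*(-83/84) = -4233/28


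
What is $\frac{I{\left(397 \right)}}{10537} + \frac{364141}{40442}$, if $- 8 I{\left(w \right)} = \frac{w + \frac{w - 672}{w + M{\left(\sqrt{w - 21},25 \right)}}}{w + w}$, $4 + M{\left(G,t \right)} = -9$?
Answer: $\frac{4679484284903495}{519710298740736} \approx 9.004$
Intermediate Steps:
$M{\left(G,t \right)} = -13$ ($M{\left(G,t \right)} = -4 - 9 = -13$)
$I{\left(w \right)} = - \frac{w + \frac{-672 + w}{-13 + w}}{16 w}$ ($I{\left(w \right)} = - \frac{\left(w + \frac{w - 672}{w - 13}\right) \frac{1}{w + w}}{8} = - \frac{\left(w + \frac{-672 + w}{-13 + w}\right) \frac{1}{2 w}}{8} = - \frac{\frac{1}{2} \frac{1}{w} \left(w + \frac{-672 + w}{-13 + w}\right)}{8} = - \frac{w + \frac{-672 + w}{-13 + w}}{16 w}$)
$\frac{I{\left(397 \right)}}{10537} + \frac{364141}{40442} = \frac{\frac{1}{16} \cdot \frac{1}{397} \frac{1}{-13 + 397} \left(672 - 397^{2} + 12 \cdot 397\right)}{10537} + \frac{364141}{40442} = \frac{1}{16} \cdot \frac{1}{397} \cdot \frac{1}{384} \left(672 - 157609 + 4764\right) \frac{1}{10537} + 364141 \cdot \frac{1}{40442} = \frac{1}{16} \cdot \frac{1}{397} \cdot \frac{1}{384} \left(672 - 157609 + 4764\right) \frac{1}{10537} + \frac{364141}{40442} = \frac{1}{16} \cdot \frac{1}{397} \cdot \frac{1}{384} \left(-152173\right) \frac{1}{10537} + \frac{364141}{40442} = \left(- \frac{152173}{2439168}\right) \frac{1}{10537} + \frac{364141}{40442} = - \frac{152173}{25701513216} + \frac{364141}{40442} = \frac{4679484284903495}{519710298740736}$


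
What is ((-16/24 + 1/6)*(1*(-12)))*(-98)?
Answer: -588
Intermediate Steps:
((-16/24 + 1/6)*(1*(-12)))*(-98) = ((-16*1/24 + 1*(⅙))*(-12))*(-98) = ((-⅔ + ⅙)*(-12))*(-98) = -½*(-12)*(-98) = 6*(-98) = -588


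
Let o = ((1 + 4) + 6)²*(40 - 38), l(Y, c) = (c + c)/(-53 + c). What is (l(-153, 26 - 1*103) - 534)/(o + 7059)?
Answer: -34633/474565 ≈ -0.072978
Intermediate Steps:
l(Y, c) = 2*c/(-53 + c) (l(Y, c) = (2*c)/(-53 + c) = 2*c/(-53 + c))
o = 242 (o = (5 + 6)²*2 = 11²*2 = 121*2 = 242)
(l(-153, 26 - 1*103) - 534)/(o + 7059) = (2*(26 - 1*103)/(-53 + (26 - 1*103)) - 534)/(242 + 7059) = (2*(26 - 103)/(-53 + (26 - 103)) - 534)/7301 = (2*(-77)/(-53 - 77) - 534)*(1/7301) = (2*(-77)/(-130) - 534)*(1/7301) = (2*(-77)*(-1/130) - 534)*(1/7301) = (77/65 - 534)*(1/7301) = -34633/65*1/7301 = -34633/474565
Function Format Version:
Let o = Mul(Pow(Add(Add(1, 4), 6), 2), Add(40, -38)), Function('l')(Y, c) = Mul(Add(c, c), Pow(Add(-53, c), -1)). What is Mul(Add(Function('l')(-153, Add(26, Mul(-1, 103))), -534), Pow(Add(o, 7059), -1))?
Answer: Rational(-34633, 474565) ≈ -0.072978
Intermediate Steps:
Function('l')(Y, c) = Mul(2, c, Pow(Add(-53, c), -1)) (Function('l')(Y, c) = Mul(Mul(2, c), Pow(Add(-53, c), -1)) = Mul(2, c, Pow(Add(-53, c), -1)))
o = 242 (o = Mul(Pow(Add(5, 6), 2), 2) = Mul(Pow(11, 2), 2) = Mul(121, 2) = 242)
Mul(Add(Function('l')(-153, Add(26, Mul(-1, 103))), -534), Pow(Add(o, 7059), -1)) = Mul(Add(Mul(2, Add(26, Mul(-1, 103)), Pow(Add(-53, Add(26, Mul(-1, 103))), -1)), -534), Pow(Add(242, 7059), -1)) = Mul(Add(Mul(2, Add(26, -103), Pow(Add(-53, Add(26, -103)), -1)), -534), Pow(7301, -1)) = Mul(Add(Mul(2, -77, Pow(Add(-53, -77), -1)), -534), Rational(1, 7301)) = Mul(Add(Mul(2, -77, Pow(-130, -1)), -534), Rational(1, 7301)) = Mul(Add(Mul(2, -77, Rational(-1, 130)), -534), Rational(1, 7301)) = Mul(Add(Rational(77, 65), -534), Rational(1, 7301)) = Mul(Rational(-34633, 65), Rational(1, 7301)) = Rational(-34633, 474565)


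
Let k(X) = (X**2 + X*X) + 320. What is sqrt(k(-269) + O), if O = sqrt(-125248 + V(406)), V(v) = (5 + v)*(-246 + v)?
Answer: sqrt(145042 + 52*I*sqrt(22)) ≈ 380.84 + 0.32*I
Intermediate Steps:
V(v) = (-246 + v)*(5 + v)
O = 52*I*sqrt(22) (O = sqrt(-125248 + (-1230 + 406**2 - 241*406)) = sqrt(-125248 + (-1230 + 164836 - 97846)) = sqrt(-125248 + 65760) = sqrt(-59488) = 52*I*sqrt(22) ≈ 243.9*I)
k(X) = 320 + 2*X**2 (k(X) = (X**2 + X**2) + 320 = 2*X**2 + 320 = 320 + 2*X**2)
sqrt(k(-269) + O) = sqrt((320 + 2*(-269)**2) + 52*I*sqrt(22)) = sqrt((320 + 2*72361) + 52*I*sqrt(22)) = sqrt((320 + 144722) + 52*I*sqrt(22)) = sqrt(145042 + 52*I*sqrt(22))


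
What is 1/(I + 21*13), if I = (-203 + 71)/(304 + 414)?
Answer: 359/97941 ≈ 0.0036655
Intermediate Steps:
I = -66/359 (I = -132/718 = -132*1/718 = -66/359 ≈ -0.18384)
1/(I + 21*13) = 1/(-66/359 + 21*13) = 1/(-66/359 + 273) = 1/(97941/359) = 359/97941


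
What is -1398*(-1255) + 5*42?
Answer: 1754700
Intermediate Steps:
-1398*(-1255) + 5*42 = 1754490 + 210 = 1754700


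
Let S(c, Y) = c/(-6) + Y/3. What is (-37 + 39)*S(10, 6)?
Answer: ⅔ ≈ 0.66667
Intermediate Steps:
S(c, Y) = -c/6 + Y/3 (S(c, Y) = c*(-⅙) + Y*(⅓) = -c/6 + Y/3)
(-37 + 39)*S(10, 6) = (-37 + 39)*(-⅙*10 + (⅓)*6) = 2*(-5/3 + 2) = 2*(⅓) = ⅔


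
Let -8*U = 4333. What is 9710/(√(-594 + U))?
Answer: -3884*I*√18170/1817 ≈ -288.14*I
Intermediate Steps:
U = -4333/8 (U = -⅛*4333 = -4333/8 ≈ -541.63)
9710/(√(-594 + U)) = 9710/(√(-594 - 4333/8)) = 9710/(√(-9085/8)) = 9710/((I*√18170/4)) = 9710*(-2*I*√18170/9085) = -3884*I*√18170/1817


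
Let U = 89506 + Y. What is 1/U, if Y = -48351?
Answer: 1/41155 ≈ 2.4298e-5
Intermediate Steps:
U = 41155 (U = 89506 - 48351 = 41155)
1/U = 1/41155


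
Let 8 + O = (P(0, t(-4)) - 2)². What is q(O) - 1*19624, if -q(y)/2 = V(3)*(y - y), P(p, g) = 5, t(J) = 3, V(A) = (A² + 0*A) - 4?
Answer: -19624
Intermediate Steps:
V(A) = -4 + A² (V(A) = (A² + 0) - 4 = A² - 4 = -4 + A²)
O = 1 (O = -8 + (5 - 2)² = -8 + 3² = -8 + 9 = 1)
q(y) = 0 (q(y) = -2*(-4 + 3²)*(y - y) = -2*(-4 + 9)*0 = -10*0 = -2*0 = 0)
q(O) - 1*19624 = 0 - 1*19624 = 0 - 19624 = -19624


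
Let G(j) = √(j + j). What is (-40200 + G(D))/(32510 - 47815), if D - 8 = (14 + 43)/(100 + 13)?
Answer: 8040/3061 - 31*√226/1729465 ≈ 2.6263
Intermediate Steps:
D = 961/113 (D = 8 + (14 + 43)/(100 + 13) = 8 + 57/113 = 961/113 ≈ 8.5044)
G(j) = √2*√j (G(j) = √(2*j) = √2*√j)
(-40200 + G(D))/(32510 - 47815) = (-40200 + √2*√(961/113))/(32510 - 47815) = (-40200 + √2*(31*√113/113))/(-15305) = (-40200 + 31*√226/113)*(-1/15305) = 8040/3061 - 31*√226/1729465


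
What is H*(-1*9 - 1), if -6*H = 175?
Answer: 875/3 ≈ 291.67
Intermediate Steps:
H = -175/6 (H = -⅙*175 = -175/6 ≈ -29.167)
H*(-1*9 - 1) = -175*(-1*9 - 1)/6 = -175*(-9 - 1)/6 = -175/6*(-10) = 875/3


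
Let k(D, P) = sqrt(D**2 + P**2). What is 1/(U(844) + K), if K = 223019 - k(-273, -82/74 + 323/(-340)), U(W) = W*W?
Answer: 512200398000/479089162456890071 + 740*sqrt(40814399929)/479089162456890071 ≈ 1.0694e-6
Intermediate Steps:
U(W) = W**2
K = 223019 - sqrt(40814399929)/740 (K = 223019 - sqrt((-273)**2 + (-82/74 + 323/(-340))**2) = 223019 - sqrt(74529 + (-82*1/74 + 323*(-1/340))**2) = 223019 - sqrt(74529 + (-41/37 - 19/20)**2) = 223019 - sqrt(74529 + (-1523/740)**2) = 223019 - sqrt(74529 + 2319529/547600) = 223019 - sqrt(40814399929/547600) = 223019 - sqrt(40814399929)/740 ≈ 2.2275e+5)
1/(U(844) + K) = 1/(844**2 + (223019 - sqrt(40814399929)/740)) = 1/(712336 + (223019 - sqrt(40814399929)/740)) = 1/(935355 - sqrt(40814399929)/740)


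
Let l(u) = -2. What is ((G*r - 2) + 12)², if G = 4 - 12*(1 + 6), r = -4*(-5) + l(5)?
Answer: 2044900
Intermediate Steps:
r = 18 (r = -4*(-5) - 2 = 20 - 2 = 18)
G = -80 (G = 4 - 12*7 = 4 - 2*42 = 4 - 84 = -80)
((G*r - 2) + 12)² = ((-80*18 - 2) + 12)² = ((-1440 - 2) + 12)² = (-1442 + 12)² = (-1430)² = 2044900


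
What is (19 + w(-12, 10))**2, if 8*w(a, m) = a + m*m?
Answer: 900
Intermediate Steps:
w(a, m) = a/8 + m**2/8 (w(a, m) = (a + m*m)/8 = (a + m**2)/8 = a/8 + m**2/8)
(19 + w(-12, 10))**2 = (19 + ((1/8)*(-12) + (1/8)*10**2))**2 = (19 + (-3/2 + (1/8)*100))**2 = (19 + (-3/2 + 25/2))**2 = (19 + 11)**2 = 30**2 = 900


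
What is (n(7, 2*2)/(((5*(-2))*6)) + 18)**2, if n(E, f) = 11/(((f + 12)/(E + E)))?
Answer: 73324969/230400 ≈ 318.25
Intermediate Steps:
n(E, f) = 22*E/(12 + f) (n(E, f) = 11/(((12 + f)/((2*E)))) = 11/(((12 + f)*(1/(2*E)))) = 11/(((12 + f)/(2*E))) = 11*(2*E/(12 + f)) = 22*E/(12 + f))
(n(7, 2*2)/(((5*(-2))*6)) + 18)**2 = ((22*7/(12 + 2*2))/(((5*(-2))*6)) + 18)**2 = ((22*7/(12 + 4))/((-10*6)) + 18)**2 = ((22*7/16)/(-60) + 18)**2 = ((22*7*(1/16))*(-1/60) + 18)**2 = ((77/8)*(-1/60) + 18)**2 = (-77/480 + 18)**2 = (8563/480)**2 = 73324969/230400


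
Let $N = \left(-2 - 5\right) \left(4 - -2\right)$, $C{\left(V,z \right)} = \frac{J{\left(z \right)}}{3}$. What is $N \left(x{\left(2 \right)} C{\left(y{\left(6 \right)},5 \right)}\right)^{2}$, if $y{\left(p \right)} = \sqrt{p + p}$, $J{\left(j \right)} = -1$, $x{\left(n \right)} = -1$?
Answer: $- \frac{14}{3} \approx -4.6667$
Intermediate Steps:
$y{\left(p \right)} = \sqrt{2} \sqrt{p}$ ($y{\left(p \right)} = \sqrt{2 p} = \sqrt{2} \sqrt{p}$)
$C{\left(V,z \right)} = - \frac{1}{3}$
$N = -42$ ($N = - 7 \left(4 + 2\right) = \left(-7\right) 6 = -42$)
$N \left(x{\left(2 \right)} C{\left(y{\left(6 \right)},5 \right)}\right)^{2} = - 42 \left(\left(-1\right) \left(- \frac{1}{3}\right)\right)^{2} = - \frac{42}{9} = \left(-42\right) \frac{1}{9} = - \frac{14}{3}$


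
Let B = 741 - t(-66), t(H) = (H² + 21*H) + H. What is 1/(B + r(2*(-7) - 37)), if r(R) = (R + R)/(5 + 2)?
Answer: -7/15243 ≈ -0.00045923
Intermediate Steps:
t(H) = H² + 22*H
B = -2163 (B = 741 - (-66)*(22 - 66) = 741 - (-66)*(-44) = 741 - 1*2904 = 741 - 2904 = -2163)
r(R) = 2*R/7 (r(R) = (2*R)/7 = (2*R)*(⅐) = 2*R/7)
1/(B + r(2*(-7) - 37)) = 1/(-2163 + 2*(2*(-7) - 37)/7) = 1/(-2163 + 2*(-14 - 37)/7) = 1/(-2163 + (2/7)*(-51)) = 1/(-2163 - 102/7) = 1/(-15243/7) = -7/15243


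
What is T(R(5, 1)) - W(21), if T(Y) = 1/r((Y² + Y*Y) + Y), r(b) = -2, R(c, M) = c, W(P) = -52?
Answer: 103/2 ≈ 51.500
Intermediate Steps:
T(Y) = -½ (T(Y) = 1/(-2) = -½)
T(R(5, 1)) - W(21) = -½ - 1*(-52) = -½ + 52 = 103/2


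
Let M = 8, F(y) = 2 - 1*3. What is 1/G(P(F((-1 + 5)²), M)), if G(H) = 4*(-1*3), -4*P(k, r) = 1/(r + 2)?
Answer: -1/12 ≈ -0.083333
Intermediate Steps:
F(y) = -1 (F(y) = 2 - 3 = -1)
P(k, r) = -1/(4*(2 + r)) (P(k, r) = -1/(4*(r + 2)) = -1/(4*(2 + r)))
G(H) = -12 (G(H) = 4*(-3) = -12)
1/G(P(F((-1 + 5)²), M)) = 1/(-12) = -1/12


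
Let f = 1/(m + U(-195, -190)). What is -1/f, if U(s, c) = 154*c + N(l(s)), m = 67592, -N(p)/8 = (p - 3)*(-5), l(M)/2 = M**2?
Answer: -3080212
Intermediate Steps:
l(M) = 2*M**2
N(p) = -120 + 40*p (N(p) = -8*(p - 3)*(-5) = -8*(-3 + p)*(-5) = -8*(15 - 5*p) = -120 + 40*p)
U(s, c) = -120 + 80*s**2 + 154*c (U(s, c) = 154*c + (-120 + 40*(2*s**2)) = 154*c + (-120 + 80*s**2) = -120 + 80*s**2 + 154*c)
f = 1/3080212 (f = 1/(67592 + (-120 + 80*(-195)**2 + 154*(-190))) = 1/(67592 + (-120 + 80*38025 - 29260)) = 1/(67592 + (-120 + 3042000 - 29260)) = 1/(67592 + 3012620) = 1/3080212 ≈ 3.2465e-7)
-1/f = -1/1/3080212 = -1*3080212 = -3080212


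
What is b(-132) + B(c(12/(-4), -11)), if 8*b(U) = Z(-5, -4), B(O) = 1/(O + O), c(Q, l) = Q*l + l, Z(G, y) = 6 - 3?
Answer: 35/88 ≈ 0.39773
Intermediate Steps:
Z(G, y) = 3
c(Q, l) = l + Q*l
B(O) = 1/(2*O)
b(U) = 3/8 (b(U) = (⅛)*3 = 3/8)
b(-132) + B(c(12/(-4), -11)) = 3/8 + 1/(2*((-11*(1 + 12/(-4))))) = 3/8 + 1/(2*((-11*(1 + 12*(-¼))))) = 3/8 + 1/(2*((-11*(1 - 3)))) = 3/8 + 1/(2*((-11*(-2)))) = 3/8 + (½)/22 = 3/8 + (½)*(1/22) = 3/8 + 1/44 = 35/88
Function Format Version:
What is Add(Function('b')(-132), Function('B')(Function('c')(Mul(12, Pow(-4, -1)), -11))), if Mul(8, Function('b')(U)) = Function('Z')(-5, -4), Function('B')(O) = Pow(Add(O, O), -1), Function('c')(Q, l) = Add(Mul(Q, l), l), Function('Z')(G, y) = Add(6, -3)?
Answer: Rational(35, 88) ≈ 0.39773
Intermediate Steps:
Function('Z')(G, y) = 3
Function('c')(Q, l) = Add(l, Mul(Q, l))
Function('B')(O) = Mul(Rational(1, 2), Pow(O, -1)) (Function('B')(O) = Pow(Mul(2, O), -1) = Mul(Rational(1, 2), Pow(O, -1)))
Function('b')(U) = Rational(3, 8) (Function('b')(U) = Mul(Rational(1, 8), 3) = Rational(3, 8))
Add(Function('b')(-132), Function('B')(Function('c')(Mul(12, Pow(-4, -1)), -11))) = Add(Rational(3, 8), Mul(Rational(1, 2), Pow(Mul(-11, Add(1, Mul(12, Pow(-4, -1)))), -1))) = Add(Rational(3, 8), Mul(Rational(1, 2), Pow(Mul(-11, Add(1, Mul(12, Rational(-1, 4)))), -1))) = Add(Rational(3, 8), Mul(Rational(1, 2), Pow(Mul(-11, Add(1, -3)), -1))) = Add(Rational(3, 8), Mul(Rational(1, 2), Pow(Mul(-11, -2), -1))) = Add(Rational(3, 8), Mul(Rational(1, 2), Pow(22, -1))) = Add(Rational(3, 8), Mul(Rational(1, 2), Rational(1, 22))) = Add(Rational(3, 8), Rational(1, 44)) = Rational(35, 88)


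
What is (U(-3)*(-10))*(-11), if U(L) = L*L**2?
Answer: -2970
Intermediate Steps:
U(L) = L**3
(U(-3)*(-10))*(-11) = ((-3)**3*(-10))*(-11) = -27*(-10)*(-11) = 270*(-11) = -2970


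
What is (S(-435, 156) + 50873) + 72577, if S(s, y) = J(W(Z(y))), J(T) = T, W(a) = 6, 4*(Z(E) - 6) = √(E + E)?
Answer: 123456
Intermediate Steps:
Z(E) = 6 + √2*√E/4 (Z(E) = 6 + √(E + E)/4 = 6 + √(2*E)/4 = 6 + (√2*√E)/4 = 6 + √2*√E/4)
S(s, y) = 6
(S(-435, 156) + 50873) + 72577 = (6 + 50873) + 72577 = 50879 + 72577 = 123456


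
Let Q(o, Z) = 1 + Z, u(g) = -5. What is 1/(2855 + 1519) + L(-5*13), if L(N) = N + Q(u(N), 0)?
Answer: -279935/4374 ≈ -64.000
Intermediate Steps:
L(N) = 1 + N (L(N) = N + (1 + 0) = N + 1 = 1 + N)
1/(2855 + 1519) + L(-5*13) = 1/(2855 + 1519) + (1 - 5*13) = 1/4374 + (1 - 65) = 1/4374 - 64 = -279935/4374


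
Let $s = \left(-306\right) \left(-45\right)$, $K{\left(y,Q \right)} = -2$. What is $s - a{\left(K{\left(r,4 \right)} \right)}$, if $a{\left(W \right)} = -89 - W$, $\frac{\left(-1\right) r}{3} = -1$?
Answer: $13857$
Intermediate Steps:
$r = 3$ ($r = \left(-3\right) \left(-1\right) = 3$)
$s = 13770$
$s - a{\left(K{\left(r,4 \right)} \right)} = 13770 - \left(-89 - -2\right) = 13770 - \left(-89 + 2\right) = 13770 - -87 = 13770 + 87 = 13857$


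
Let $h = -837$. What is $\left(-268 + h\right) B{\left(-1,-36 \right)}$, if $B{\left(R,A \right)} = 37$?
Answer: $-40885$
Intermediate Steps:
$\left(-268 + h\right) B{\left(-1,-36 \right)} = \left(-268 - 837\right) 37 = \left(-1105\right) 37 = -40885$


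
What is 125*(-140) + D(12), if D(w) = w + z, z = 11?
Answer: -17477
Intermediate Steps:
D(w) = 11 + w (D(w) = w + 11 = 11 + w)
125*(-140) + D(12) = 125*(-140) + (11 + 12) = -17500 + 23 = -17477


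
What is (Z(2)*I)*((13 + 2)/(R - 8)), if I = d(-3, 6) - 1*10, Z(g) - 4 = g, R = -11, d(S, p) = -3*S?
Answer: 90/19 ≈ 4.7368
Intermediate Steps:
Z(g) = 4 + g
I = -1 (I = -3*(-3) - 1*10 = 9 - 10 = -1)
(Z(2)*I)*((13 + 2)/(R - 8)) = ((4 + 2)*(-1))*((13 + 2)/(-11 - 8)) = (6*(-1))*(15/(-19)) = -90*(-1)/19 = -6*(-15/19) = 90/19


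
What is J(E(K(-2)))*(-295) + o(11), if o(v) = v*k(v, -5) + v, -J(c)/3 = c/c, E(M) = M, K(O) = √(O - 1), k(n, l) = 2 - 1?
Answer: 907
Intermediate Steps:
k(n, l) = 1
K(O) = √(-1 + O)
J(c) = -3 (J(c) = -3*c/c = -3*1 = -3)
o(v) = 2*v (o(v) = v*1 + v = v + v = 2*v)
J(E(K(-2)))*(-295) + o(11) = -3*(-295) + 2*11 = 885 + 22 = 907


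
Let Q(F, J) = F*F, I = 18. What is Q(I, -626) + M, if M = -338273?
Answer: -337949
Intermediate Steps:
Q(F, J) = F²
Q(I, -626) + M = 18² - 338273 = 324 - 338273 = -337949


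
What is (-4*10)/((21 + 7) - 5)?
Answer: -40/23 ≈ -1.7391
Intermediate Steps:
(-4*10)/((21 + 7) - 5) = -40/(28 - 5) = -40/23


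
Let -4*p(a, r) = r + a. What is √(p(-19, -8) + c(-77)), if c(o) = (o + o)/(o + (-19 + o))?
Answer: √914651/346 ≈ 2.7641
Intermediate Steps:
p(a, r) = -a/4 - r/4 (p(a, r) = -(r + a)/4 = -(a + r)/4 = -a/4 - r/4)
c(o) = 2*o/(-19 + 2*o) (c(o) = (2*o)/(-19 + 2*o) = 2*o/(-19 + 2*o))
√(p(-19, -8) + c(-77)) = √((-¼*(-19) - ¼*(-8)) + 2*(-77)/(-19 + 2*(-77))) = √((19/4 + 2) + 2*(-77)/(-19 - 154)) = √(27/4 + 2*(-77)/(-173)) = √(27/4 + 2*(-77)*(-1/173)) = √(27/4 + 154/173) = √(5287/692) = √914651/346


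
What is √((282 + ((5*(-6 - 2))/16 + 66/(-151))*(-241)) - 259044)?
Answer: I*√23535571814/302 ≈ 507.99*I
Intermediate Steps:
√((282 + ((5*(-6 - 2))/16 + 66/(-151))*(-241)) - 259044) = √((282 + ((5*(-8))*(1/16) + 66*(-1/151))*(-241)) - 259044) = √((282 + (-40*1/16 - 66/151)*(-241)) - 259044) = √((282 + (-5/2 - 66/151)*(-241)) - 259044) = √((282 - 887/302*(-241)) - 259044) = √((282 + 213767/302) - 259044) = √(298931/302 - 259044) = √(-77932357/302) = I*√23535571814/302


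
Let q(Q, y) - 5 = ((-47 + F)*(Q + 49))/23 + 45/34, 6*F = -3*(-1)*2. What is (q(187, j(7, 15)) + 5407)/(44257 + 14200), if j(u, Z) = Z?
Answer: 168005/1987538 ≈ 0.084529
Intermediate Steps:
F = 1 (F = (-3*(-1)*2)/6 = (3*2)/6 = (⅙)*6 = 1)
q(Q, y) = -3117/34 - 2*Q (q(Q, y) = 5 + (((-47 + 1)*(Q + 49))/23 + 45/34) = 5 + (-46*(49 + Q)*(1/23) + 45*(1/34)) = 5 + ((-2254 - 46*Q)*(1/23) + 45/34) = 5 + ((-98 - 2*Q) + 45/34) = 5 + (-3287/34 - 2*Q) = -3117/34 - 2*Q)
(q(187, j(7, 15)) + 5407)/(44257 + 14200) = ((-3117/34 - 2*187) + 5407)/(44257 + 14200) = ((-3117/34 - 374) + 5407)/58457 = (-15833/34 + 5407)*(1/58457) = (168005/34)*(1/58457) = 168005/1987538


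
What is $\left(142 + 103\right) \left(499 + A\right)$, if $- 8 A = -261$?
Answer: $\frac{1041985}{8} \approx 1.3025 \cdot 10^{5}$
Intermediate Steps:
$A = \frac{261}{8}$ ($A = \left(- \frac{1}{8}\right) \left(-261\right) = \frac{261}{8} \approx 32.625$)
$\left(142 + 103\right) \left(499 + A\right) = \left(142 + 103\right) \left(499 + \frac{261}{8}\right) = 245 \cdot \frac{4253}{8} = \frac{1041985}{8}$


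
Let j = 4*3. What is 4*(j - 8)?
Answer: 16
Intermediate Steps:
j = 12
4*(j - 8) = 4*(12 - 8) = 4*4 = 16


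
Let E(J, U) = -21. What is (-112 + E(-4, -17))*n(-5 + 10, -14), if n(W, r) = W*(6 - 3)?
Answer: -1995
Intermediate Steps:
n(W, r) = 3*W (n(W, r) = W*3 = 3*W)
(-112 + E(-4, -17))*n(-5 + 10, -14) = (-112 - 21)*(3*(-5 + 10)) = -399*5 = -133*15 = -1995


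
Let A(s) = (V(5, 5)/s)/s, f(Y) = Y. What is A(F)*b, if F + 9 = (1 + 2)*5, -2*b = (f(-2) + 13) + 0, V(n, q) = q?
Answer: -55/72 ≈ -0.76389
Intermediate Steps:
b = -11/2 (b = -((-2 + 13) + 0)/2 = -(11 + 0)/2 = -½*11 = -11/2 ≈ -5.5000)
F = 6 (F = -9 + (1 + 2)*5 = -9 + 3*5 = -9 + 15 = 6)
A(s) = 5/s² (A(s) = (5/s)/s = 5/s²)
A(F)*b = (5/6²)*(-11/2) = (5*(1/36))*(-11/2) = (5/36)*(-11/2) = -55/72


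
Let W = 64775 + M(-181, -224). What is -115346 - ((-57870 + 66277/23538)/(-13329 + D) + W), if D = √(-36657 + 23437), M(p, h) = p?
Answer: -250849909272649509/1394041667006 - 1362077783*I*√3305/2091062500509 ≈ -1.7994e+5 - 0.037447*I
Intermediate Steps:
D = 2*I*√3305 (D = √(-13220) = 2*I*√3305 ≈ 114.98*I)
W = 64594 (W = 64775 - 181 = 64594)
-115346 - ((-57870 + 66277/23538)/(-13329 + D) + W) = -115346 - ((-57870 + 66277/23538)/(-13329 + 2*I*√3305) + 64594) = -115346 - (-1362077783/(23538*(-13329 + 2*I*√3305)) + 64594) = -115346 - (64594 - 1362077783/(23538*(-13329 + 2*I*√3305))) = -115346 + (-64594 + 1362077783/(23538*(-13329 + 2*I*√3305))) = -179940 + 1362077783/(23538*(-13329 + 2*I*√3305))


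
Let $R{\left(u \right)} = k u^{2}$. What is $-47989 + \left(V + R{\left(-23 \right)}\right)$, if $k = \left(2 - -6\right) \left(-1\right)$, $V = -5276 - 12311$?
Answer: $-69808$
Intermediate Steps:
$V = -17587$ ($V = -5276 - 12311 = -17587$)
$k = -8$ ($k = \left(2 + 6\right) \left(-1\right) = 8 \left(-1\right) = -8$)
$R{\left(u \right)} = - 8 u^{2}$
$-47989 + \left(V + R{\left(-23 \right)}\right) = -47989 - \left(17587 + 8 \left(-23\right)^{2}\right) = -47989 - 21819 = -69808$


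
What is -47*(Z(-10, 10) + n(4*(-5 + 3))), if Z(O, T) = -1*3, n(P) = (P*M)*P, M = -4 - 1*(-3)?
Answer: 3149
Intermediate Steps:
M = -1 (M = -4 + 3 = -1)
n(P) = -P**2 (n(P) = (P*(-1))*P = (-P)*P = -P**2)
Z(O, T) = -3
-47*(Z(-10, 10) + n(4*(-5 + 3))) = -47*(-3 - (4*(-5 + 3))**2) = -47*(-3 - (4*(-2))**2) = -47*(-3 - 1*(-8)**2) = -47*(-3 - 1*64) = -47*(-3 - 64) = -47*(-67) = 3149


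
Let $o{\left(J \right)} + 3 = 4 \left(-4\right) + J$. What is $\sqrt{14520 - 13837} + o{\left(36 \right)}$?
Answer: $17 + \sqrt{683} \approx 43.134$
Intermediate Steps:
$o{\left(J \right)} = -19 + J$ ($o{\left(J \right)} = -3 + \left(4 \left(-4\right) + J\right) = -3 + \left(-16 + J\right) = -19 + J$)
$\sqrt{14520 - 13837} + o{\left(36 \right)} = \sqrt{14520 - 13837} + \left(-19 + 36\right) = \sqrt{683} + 17 = 17 + \sqrt{683}$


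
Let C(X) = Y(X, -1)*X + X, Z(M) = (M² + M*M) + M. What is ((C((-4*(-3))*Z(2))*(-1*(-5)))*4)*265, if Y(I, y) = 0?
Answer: 636000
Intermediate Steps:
Z(M) = M + 2*M² (Z(M) = (M² + M²) + M = 2*M² + M = M + 2*M²)
C(X) = X (C(X) = 0*X + X = 0 + X = X)
((C((-4*(-3))*Z(2))*(-1*(-5)))*4)*265 = ((((-4*(-3))*(2*(1 + 2*2)))*(-1*(-5)))*4)*265 = (((12*(2*(1 + 4)))*5)*4)*265 = (((12*(2*5))*5)*4)*265 = (((12*10)*5)*4)*265 = ((120*5)*4)*265 = (600*4)*265 = 2400*265 = 636000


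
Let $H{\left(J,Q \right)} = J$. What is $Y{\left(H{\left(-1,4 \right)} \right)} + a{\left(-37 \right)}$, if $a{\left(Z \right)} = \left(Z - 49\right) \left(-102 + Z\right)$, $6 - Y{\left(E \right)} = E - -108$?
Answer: $11853$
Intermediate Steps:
$Y{\left(E \right)} = -102 - E$ ($Y{\left(E \right)} = 6 - \left(E - -108\right) = 6 - \left(E + 108\right) = 6 - \left(108 + E\right) = -102 - E$)
$a{\left(Z \right)} = \left(-102 + Z\right) \left(-49 + Z\right)$ ($a{\left(Z \right)} = \left(-49 + Z\right) \left(-102 + Z\right) = \left(-102 + Z\right) \left(-49 + Z\right)$)
$Y{\left(H{\left(-1,4 \right)} \right)} + a{\left(-37 \right)} = \left(-102 - -1\right) + \left(4998 + \left(-37\right)^{2} - -5587\right) = \left(-102 + 1\right) + \left(4998 + 1369 + 5587\right) = -101 + 11954 = 11853$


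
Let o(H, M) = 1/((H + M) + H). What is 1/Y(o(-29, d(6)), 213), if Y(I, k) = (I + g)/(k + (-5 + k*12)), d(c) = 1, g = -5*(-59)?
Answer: 78774/8407 ≈ 9.3701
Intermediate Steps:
g = 295
o(H, M) = 1/(M + 2*H)
Y(I, k) = (295 + I)/(-5 + 13*k) (Y(I, k) = (I + 295)/(k + (-5 + k*12)) = (295 + I)/(k + (-5 + 12*k)) = (295 + I)/(-5 + 13*k))
1/Y(o(-29, d(6)), 213) = 1/((295 + 1/(1 + 2*(-29)))/(-5 + 13*213)) = 1/((295 + 1/(1 - 58))/(-5 + 2769)) = 1/((295 + 1/(-57))/2764) = 1/((295 - 1/57)/2764) = 1/((1/2764)*(16814/57)) = 1/(8407/78774) = 78774/8407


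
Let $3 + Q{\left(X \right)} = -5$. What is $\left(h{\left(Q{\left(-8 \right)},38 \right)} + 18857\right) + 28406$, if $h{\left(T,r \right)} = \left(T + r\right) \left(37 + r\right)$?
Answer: $49513$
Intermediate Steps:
$Q{\left(X \right)} = -8$ ($Q{\left(X \right)} = -3 - 5 = -8$)
$h{\left(T,r \right)} = \left(37 + r\right) \left(T + r\right)$
$\left(h{\left(Q{\left(-8 \right)},38 \right)} + 18857\right) + 28406 = \left(\left(38^{2} + 37 \left(-8\right) + 37 \cdot 38 - 304\right) + 18857\right) + 28406 = \left(\left(1444 - 296 + 1406 - 304\right) + 18857\right) + 28406 = \left(2250 + 18857\right) + 28406 = 21107 + 28406 = 49513$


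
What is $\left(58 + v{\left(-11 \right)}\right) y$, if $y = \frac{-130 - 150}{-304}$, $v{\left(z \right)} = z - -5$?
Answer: $\frac{910}{19} \approx 47.895$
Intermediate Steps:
$v{\left(z \right)} = 5 + z$ ($v{\left(z \right)} = z + 5 = 5 + z$)
$y = \frac{35}{38}$ ($y = \left(-280\right) \left(- \frac{1}{304}\right) = \frac{35}{38} \approx 0.92105$)
$\left(58 + v{\left(-11 \right)}\right) y = \left(58 + \left(5 - 11\right)\right) \frac{35}{38} = \left(58 - 6\right) \frac{35}{38} = 52 \cdot \frac{35}{38} = \frac{910}{19}$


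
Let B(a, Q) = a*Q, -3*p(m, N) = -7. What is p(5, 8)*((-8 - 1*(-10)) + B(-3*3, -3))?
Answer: 203/3 ≈ 67.667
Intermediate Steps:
p(m, N) = 7/3 (p(m, N) = -⅓*(-7) = 7/3)
B(a, Q) = Q*a
p(5, 8)*((-8 - 1*(-10)) + B(-3*3, -3)) = 7*((-8 - 1*(-10)) - (-9)*3)/3 = 7*((-8 + 10) - 3*(-9))/3 = 7*(2 + 27)/3 = (7/3)*29 = 203/3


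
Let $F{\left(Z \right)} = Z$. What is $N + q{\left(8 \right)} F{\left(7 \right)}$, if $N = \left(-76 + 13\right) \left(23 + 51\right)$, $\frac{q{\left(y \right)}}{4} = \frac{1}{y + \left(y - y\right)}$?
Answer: $- \frac{9317}{2} \approx -4658.5$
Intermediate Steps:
$q{\left(y \right)} = \frac{4}{y}$ ($q{\left(y \right)} = \frac{4}{y + \left(y - y\right)} = \frac{4}{y + 0} = \frac{4}{y}$)
$N = -4662$ ($N = \left(-63\right) 74 = -4662$)
$N + q{\left(8 \right)} F{\left(7 \right)} = -4662 + \frac{4}{8} \cdot 7 = -4662 + 4 \cdot \frac{1}{8} \cdot 7 = -4662 + \frac{1}{2} \cdot 7 = -4662 + \frac{7}{2} = - \frac{9317}{2}$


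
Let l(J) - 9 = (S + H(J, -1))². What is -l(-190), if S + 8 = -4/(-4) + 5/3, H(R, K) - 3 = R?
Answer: -333010/9 ≈ -37001.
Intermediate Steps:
H(R, K) = 3 + R
S = -16/3 (S = -8 + (-4/(-4) + 5/3) = -8 + (-4*(-¼) + 5*(⅓)) = -8 + (1 + 5/3) = -8 + 8/3 = -16/3 ≈ -5.3333)
l(J) = 9 + (-7/3 + J)² (l(J) = 9 + (-16/3 + (3 + J))² = 9 + (-7/3 + J)²)
-l(-190) = -(9 + (-7 + 3*(-190))²/9) = -(9 + (-7 - 570)²/9) = -(9 + (⅑)*(-577)²) = -(9 + (⅑)*332929) = -(9 + 332929/9) = -1*333010/9 = -333010/9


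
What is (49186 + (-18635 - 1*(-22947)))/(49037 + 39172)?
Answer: 53498/88209 ≈ 0.60649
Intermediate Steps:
(49186 + (-18635 - 1*(-22947)))/(49037 + 39172) = (49186 + (-18635 + 22947))/88209 = (49186 + 4312)*(1/88209) = 53498*(1/88209) = 53498/88209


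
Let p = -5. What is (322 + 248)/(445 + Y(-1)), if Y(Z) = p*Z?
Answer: 19/15 ≈ 1.2667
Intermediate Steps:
Y(Z) = -5*Z
(322 + 248)/(445 + Y(-1)) = (322 + 248)/(445 - 5*(-1)) = 570/(445 + 5) = 570/450 = 570*(1/450) = 19/15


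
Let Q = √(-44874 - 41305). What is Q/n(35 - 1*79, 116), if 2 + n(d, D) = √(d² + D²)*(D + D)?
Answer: I*√86179/414229502 + 232*I*√82904198/207114751 ≈ 0.0102*I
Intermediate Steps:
Q = I*√86179 (Q = √(-86179) = I*√86179 ≈ 293.56*I)
n(d, D) = -2 + 2*D*√(D² + d²) (n(d, D) = -2 + √(d² + D²)*(D + D) = -2 + √(D² + d²)*(2*D) = -2 + 2*D*√(D² + d²))
Q/n(35 - 1*79, 116) = (I*√86179)/(-2 + 2*116*√(116² + (35 - 1*79)²)) = (I*√86179)/(-2 + 2*116*√(13456 + (35 - 79)²)) = (I*√86179)/(-2 + 2*116*√(13456 + (-44)²)) = (I*√86179)/(-2 + 2*116*√(13456 + 1936)) = (I*√86179)/(-2 + 2*116*√15392) = (I*√86179)/(-2 + 2*116*(4*√962)) = (I*√86179)/(-2 + 928*√962) = I*√86179/(-2 + 928*√962)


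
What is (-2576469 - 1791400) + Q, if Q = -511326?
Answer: -4879195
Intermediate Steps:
(-2576469 - 1791400) + Q = (-2576469 - 1791400) - 511326 = -4367869 - 511326 = -4879195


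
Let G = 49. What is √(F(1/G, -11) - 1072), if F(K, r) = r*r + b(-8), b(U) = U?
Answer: I*√959 ≈ 30.968*I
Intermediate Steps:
F(K, r) = -8 + r² (F(K, r) = r*r - 8 = r² - 8 = -8 + r²)
√(F(1/G, -11) - 1072) = √((-8 + (-11)²) - 1072) = √((-8 + 121) - 1072) = √(113 - 1072) = √(-959) = I*√959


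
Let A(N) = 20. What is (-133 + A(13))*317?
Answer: -35821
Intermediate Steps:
(-133 + A(13))*317 = (-133 + 20)*317 = -113*317 = -35821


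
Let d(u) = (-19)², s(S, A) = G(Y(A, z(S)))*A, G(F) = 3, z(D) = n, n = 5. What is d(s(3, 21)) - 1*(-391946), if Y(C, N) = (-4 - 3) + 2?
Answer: 392307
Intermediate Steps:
z(D) = 5
Y(C, N) = -5 (Y(C, N) = -7 + 2 = -5)
s(S, A) = 3*A
d(u) = 361
d(s(3, 21)) - 1*(-391946) = 361 - 1*(-391946) = 361 + 391946 = 392307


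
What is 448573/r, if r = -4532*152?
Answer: -448573/688864 ≈ -0.65118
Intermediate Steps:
r = -688864
448573/r = 448573/(-688864) = 448573*(-1/688864) = -448573/688864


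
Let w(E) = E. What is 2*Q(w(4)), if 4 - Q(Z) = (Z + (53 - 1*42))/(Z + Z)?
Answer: 17/4 ≈ 4.2500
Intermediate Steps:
Q(Z) = 4 - (11 + Z)/(2*Z) (Q(Z) = 4 - (Z + (53 - 1*42))/(Z + Z) = 4 - (Z + (53 - 42))/(2*Z) = 4 - (Z + 11)*1/(2*Z) = 4 - (11 + Z)*1/(2*Z) = 4 - (11 + Z)/(2*Z))
2*Q(w(4)) = 2*((½)*(-11 + 7*4)/4) = 2*((½)*(¼)*(-11 + 28)) = 2*((½)*(¼)*17) = 2*(17/8) = 17/4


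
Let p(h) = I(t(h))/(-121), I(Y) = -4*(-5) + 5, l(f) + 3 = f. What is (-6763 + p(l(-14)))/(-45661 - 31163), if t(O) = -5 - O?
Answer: 204587/2323926 ≈ 0.088035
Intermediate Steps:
l(f) = -3 + f
I(Y) = 25 (I(Y) = 20 + 5 = 25)
p(h) = -25/121 (p(h) = 25/(-121) = 25*(-1/121) = -25/121)
(-6763 + p(l(-14)))/(-45661 - 31163) = (-6763 - 25/121)/(-45661 - 31163) = -818348/121/(-76824) = -818348/121*(-1/76824) = 204587/2323926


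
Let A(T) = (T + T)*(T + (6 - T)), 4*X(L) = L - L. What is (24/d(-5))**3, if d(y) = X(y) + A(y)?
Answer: -8/125 ≈ -0.064000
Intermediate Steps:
X(L) = 0 (X(L) = (L - L)/4 = (1/4)*0 = 0)
A(T) = 12*T (A(T) = (2*T)*6 = 12*T)
d(y) = 12*y (d(y) = 0 + 12*y = 12*y)
(24/d(-5))**3 = (24/((12*(-5))))**3 = (24/(-60))**3 = (24*(-1/60))**3 = (-2/5)**3 = -8/125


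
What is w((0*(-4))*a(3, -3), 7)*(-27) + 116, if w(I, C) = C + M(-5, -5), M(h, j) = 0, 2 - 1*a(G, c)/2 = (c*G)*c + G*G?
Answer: -73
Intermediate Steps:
a(G, c) = 4 - 2*G² - 2*G*c² (a(G, c) = 4 - 2*((c*G)*c + G*G) = 4 - 2*((G*c)*c + G²) = 4 - 2*(G*c² + G²) = 4 - 2*(G² + G*c²) = 4 + (-2*G² - 2*G*c²) = 4 - 2*G² - 2*G*c²)
w(I, C) = C (w(I, C) = C + 0 = C)
w((0*(-4))*a(3, -3), 7)*(-27) + 116 = 7*(-27) + 116 = -189 + 116 = -73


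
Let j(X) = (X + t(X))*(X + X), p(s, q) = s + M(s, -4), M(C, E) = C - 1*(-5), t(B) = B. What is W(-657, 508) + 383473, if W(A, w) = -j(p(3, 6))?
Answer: 382989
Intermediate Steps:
M(C, E) = 5 + C (M(C, E) = C + 5 = 5 + C)
p(s, q) = 5 + 2*s (p(s, q) = s + (5 + s) = 5 + 2*s)
j(X) = 4*X**2 (j(X) = (X + X)*(X + X) = (2*X)*(2*X) = 4*X**2)
W(A, w) = -484 (W(A, w) = -4*(5 + 2*3)**2 = -4*(5 + 6)**2 = -4*11**2 = -4*121 = -1*484 = -484)
W(-657, 508) + 383473 = -484 + 383473 = 382989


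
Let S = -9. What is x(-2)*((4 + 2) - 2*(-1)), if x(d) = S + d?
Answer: -88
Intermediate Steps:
x(d) = -9 + d
x(-2)*((4 + 2) - 2*(-1)) = (-9 - 2)*((4 + 2) - 2*(-1)) = -11*(6 + 2) = -11*8 = -88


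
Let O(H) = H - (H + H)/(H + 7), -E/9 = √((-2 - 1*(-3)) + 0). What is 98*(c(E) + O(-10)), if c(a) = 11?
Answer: -1666/3 ≈ -555.33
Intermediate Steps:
E = -9 (E = -9*√((-2 - 1*(-3)) + 0) = -9*√((-2 + 3) + 0) = -9*√(1 + 0) = -9*√1 = -9*1 = -9)
O(H) = H - 2*H/(7 + H)
98*(c(E) + O(-10)) = 98*(11 - 10*(5 - 10)/(7 - 10)) = 98*(11 - 10*(-5)/(-3)) = 98*(11 - 10*(-⅓)*(-5)) = 98*(11 - 50/3) = 98*(-17/3) = -1666/3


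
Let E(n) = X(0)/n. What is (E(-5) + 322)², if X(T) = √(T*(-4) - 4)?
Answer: 2592096/25 - 1288*I/5 ≈ 1.0368e+5 - 257.6*I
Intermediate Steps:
X(T) = √(-4 - 4*T) (X(T) = √(-4*T - 4) = √(-4 - 4*T))
E(n) = 2*I/n (E(n) = (2*√(-1 - 1*0))/n = (2*√(-1 + 0))/n = (2*√(-1))/n = (2*I)/n = 2*I/n)
(E(-5) + 322)² = (2*I/(-5) + 322)² = (2*I*(-⅕) + 322)² = (-2*I/5 + 322)² = (322 - 2*I/5)²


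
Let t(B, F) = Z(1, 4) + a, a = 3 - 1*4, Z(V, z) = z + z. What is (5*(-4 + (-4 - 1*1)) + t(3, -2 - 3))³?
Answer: -54872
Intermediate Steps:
Z(V, z) = 2*z
a = -1 (a = 3 - 4 = -1)
t(B, F) = 7 (t(B, F) = 2*4 - 1 = 8 - 1 = 7)
(5*(-4 + (-4 - 1*1)) + t(3, -2 - 3))³ = (5*(-4 + (-4 - 1*1)) + 7)³ = (5*(-4 + (-4 - 1)) + 7)³ = (5*(-4 - 5) + 7)³ = (5*(-9) + 7)³ = (-45 + 7)³ = (-38)³ = -54872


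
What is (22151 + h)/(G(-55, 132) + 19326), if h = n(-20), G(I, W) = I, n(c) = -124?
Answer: 22027/19271 ≈ 1.1430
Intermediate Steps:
h = -124
(22151 + h)/(G(-55, 132) + 19326) = (22151 - 124)/(-55 + 19326) = 22027/19271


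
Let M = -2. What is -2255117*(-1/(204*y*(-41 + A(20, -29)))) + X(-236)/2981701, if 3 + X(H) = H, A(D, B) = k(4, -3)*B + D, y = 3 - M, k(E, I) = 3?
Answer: -6724110942257/328464182160 ≈ -20.471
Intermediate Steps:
y = 5 (y = 3 - 1*(-2) = 3 + 2 = 5)
A(D, B) = D + 3*B (A(D, B) = 3*B + D = D + 3*B)
X(H) = -3 + H
-2255117*(-1/(204*y*(-41 + A(20, -29)))) + X(-236)/2981701 = -2255117*(-1/(1020*(-41 + (20 + 3*(-29))))) + (-3 - 236)/2981701 = -2255117*(-1/(1020*(-41 + (20 - 87)))) - 239*1/2981701 = -2255117*(-1/(1020*(-41 - 67))) - 239/2981701 = -2255117/((-108*(-1020))) - 239/2981701 = -2255117/110160 - 239/2981701 = -6724110942257/328464182160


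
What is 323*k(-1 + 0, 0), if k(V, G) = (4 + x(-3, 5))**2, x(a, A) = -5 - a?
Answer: 1292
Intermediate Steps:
k(V, G) = 4 (k(V, G) = (4 + (-5 - 1*(-3)))**2 = (4 + (-5 + 3))**2 = (4 - 2)**2 = 2**2 = 4)
323*k(-1 + 0, 0) = 323*4 = 1292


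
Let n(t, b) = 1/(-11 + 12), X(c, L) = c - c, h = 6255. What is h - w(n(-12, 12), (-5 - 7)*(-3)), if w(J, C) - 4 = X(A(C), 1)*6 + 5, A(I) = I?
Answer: 6246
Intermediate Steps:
X(c, L) = 0
n(t, b) = 1 (n(t, b) = 1/1 = 1)
w(J, C) = 9 (w(J, C) = 4 + (0*6 + 5) = 4 + (0 + 5) = 4 + 5 = 9)
h - w(n(-12, 12), (-5 - 7)*(-3)) = 6255 - 1*9 = 6255 - 9 = 6246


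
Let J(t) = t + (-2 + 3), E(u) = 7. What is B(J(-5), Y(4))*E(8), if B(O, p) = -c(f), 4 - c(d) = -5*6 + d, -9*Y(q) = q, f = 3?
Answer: -217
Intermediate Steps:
Y(q) = -q/9
c(d) = 34 - d (c(d) = 4 - (-5*6 + d) = 4 - (-30 + d) = 4 + (30 - d) = 34 - d)
J(t) = 1 + t (J(t) = t + 1 = 1 + t)
B(O, p) = -31 (B(O, p) = -(34 - 1*3) = -(34 - 3) = -1*31 = -31)
B(J(-5), Y(4))*E(8) = -31*7 = -217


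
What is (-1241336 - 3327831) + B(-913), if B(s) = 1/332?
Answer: -1516963443/332 ≈ -4.5692e+6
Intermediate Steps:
B(s) = 1/332
(-1241336 - 3327831) + B(-913) = (-1241336 - 3327831) + 1/332 = -4569167 + 1/332 = -1516963443/332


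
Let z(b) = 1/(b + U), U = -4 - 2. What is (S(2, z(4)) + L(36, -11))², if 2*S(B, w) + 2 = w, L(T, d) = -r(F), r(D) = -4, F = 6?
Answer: 121/16 ≈ 7.5625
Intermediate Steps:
U = -6
z(b) = 1/(-6 + b) (z(b) = 1/(b - 6) = 1/(-6 + b))
L(T, d) = 4 (L(T, d) = -1*(-4) = 4)
S(B, w) = -1 + w/2
(S(2, z(4)) + L(36, -11))² = ((-1 + 1/(2*(-6 + 4))) + 4)² = ((-1 + (½)/(-2)) + 4)² = ((-1 + (½)*(-½)) + 4)² = ((-1 - ¼) + 4)² = (-5/4 + 4)² = (11/4)² = 121/16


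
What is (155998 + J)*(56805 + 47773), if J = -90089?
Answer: 6892631402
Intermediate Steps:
(155998 + J)*(56805 + 47773) = (155998 - 90089)*(56805 + 47773) = 65909*104578 = 6892631402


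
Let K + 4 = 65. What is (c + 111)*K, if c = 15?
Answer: 7686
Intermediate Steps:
K = 61 (K = -4 + 65 = 61)
(c + 111)*K = (15 + 111)*61 = 126*61 = 7686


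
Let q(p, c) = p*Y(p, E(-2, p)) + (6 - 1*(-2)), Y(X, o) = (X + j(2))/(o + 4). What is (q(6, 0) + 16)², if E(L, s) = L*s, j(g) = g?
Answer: 324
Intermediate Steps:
Y(X, o) = (2 + X)/(4 + o) (Y(X, o) = (X + 2)/(o + 4) = (2 + X)/(4 + o))
q(p, c) = 8 + p*(2 + p)/(4 - 2*p) (q(p, c) = p*((2 + p)/(4 - 2*p)) + (6 - 1*(-2)) = p*(2 + p)/(4 - 2*p) + (6 + 2) = p*(2 + p)/(4 - 2*p) + 8 = 8 + p*(2 + p)/(4 - 2*p))
(q(6, 0) + 16)² = ((-32 - 1*6² + 14*6)/(2*(-2 + 6)) + 16)² = ((½)*(-32 - 1*36 + 84)/4 + 16)² = ((½)*(¼)*(-32 - 36 + 84) + 16)² = ((½)*(¼)*16 + 16)² = (2 + 16)² = 18² = 324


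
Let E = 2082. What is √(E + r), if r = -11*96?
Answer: 3*√114 ≈ 32.031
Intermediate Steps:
r = -1056
√(E + r) = √(2082 - 1056) = √1026 = 3*√114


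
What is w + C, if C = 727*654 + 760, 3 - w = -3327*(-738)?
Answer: -1979105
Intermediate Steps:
w = -2455323 (w = 3 - (-3327)*(-738) = 3 - 1*2455326 = 3 - 2455326 = -2455323)
C = 476218 (C = 475458 + 760 = 476218)
w + C = -2455323 + 476218 = -1979105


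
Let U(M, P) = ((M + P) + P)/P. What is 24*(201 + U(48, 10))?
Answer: 24936/5 ≈ 4987.2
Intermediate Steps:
U(M, P) = (M + 2*P)/P
24*(201 + U(48, 10)) = 24*(201 + (2 + 48/10)) = 24*(201 + (2 + 48*(1/10))) = 24*(201 + (2 + 24/5)) = 24*(201 + 34/5) = 24*(1039/5) = 24936/5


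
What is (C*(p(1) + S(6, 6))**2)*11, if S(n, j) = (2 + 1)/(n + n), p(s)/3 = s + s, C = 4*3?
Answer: 20625/4 ≈ 5156.3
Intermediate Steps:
C = 12
p(s) = 6*s (p(s) = 3*(s + s) = 3*(2*s) = 6*s)
S(n, j) = 3/(2*n) (S(n, j) = 3/((2*n)) = 3*(1/(2*n)) = 3/(2*n))
(C*(p(1) + S(6, 6))**2)*11 = (12*(6*1 + (3/2)/6)**2)*11 = (12*(6 + (3/2)*(1/6))**2)*11 = (12*(6 + 1/4)**2)*11 = (12*(25/4)**2)*11 = (12*(625/16))*11 = (1875/4)*11 = 20625/4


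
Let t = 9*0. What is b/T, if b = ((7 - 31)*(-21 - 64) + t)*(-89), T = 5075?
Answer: -36312/1015 ≈ -35.775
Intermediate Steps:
t = 0
b = -181560 (b = ((7 - 31)*(-21 - 64) + 0)*(-89) = (-24*(-85) + 0)*(-89) = (2040 + 0)*(-89) = 2040*(-89) = -181560)
b/T = -181560/5075 = -181560*1/5075 = -36312/1015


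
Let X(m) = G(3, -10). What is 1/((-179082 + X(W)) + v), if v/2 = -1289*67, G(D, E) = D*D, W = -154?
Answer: -1/351799 ≈ -2.8425e-6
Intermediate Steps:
G(D, E) = D**2
X(m) = 9 (X(m) = 3**2 = 9)
v = -172726 (v = 2*(-1289*67) = 2*(-86363) = -172726)
1/((-179082 + X(W)) + v) = 1/((-179082 + 9) - 172726) = 1/(-179073 - 172726) = 1/(-351799) = -1/351799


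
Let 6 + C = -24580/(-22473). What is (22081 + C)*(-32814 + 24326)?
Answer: -4211033074840/22473 ≈ -1.8738e+8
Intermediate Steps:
C = -110258/22473 (C = -6 - 24580/(-22473) = -6 - 24580*(-1/22473) = -6 + 24580/22473 = -110258/22473 ≈ -4.9062)
(22081 + C)*(-32814 + 24326) = (22081 - 110258/22473)*(-32814 + 24326) = (496116055/22473)*(-8488) = -4211033074840/22473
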